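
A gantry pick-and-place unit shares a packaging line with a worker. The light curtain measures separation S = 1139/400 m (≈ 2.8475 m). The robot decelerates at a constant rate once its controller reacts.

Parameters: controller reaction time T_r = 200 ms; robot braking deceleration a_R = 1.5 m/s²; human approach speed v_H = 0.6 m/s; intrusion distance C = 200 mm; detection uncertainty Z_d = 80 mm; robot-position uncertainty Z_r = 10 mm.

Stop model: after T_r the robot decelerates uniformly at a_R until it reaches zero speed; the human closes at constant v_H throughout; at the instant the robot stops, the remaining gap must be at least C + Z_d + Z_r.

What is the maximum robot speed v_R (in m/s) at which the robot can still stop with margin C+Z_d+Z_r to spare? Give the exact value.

at the boundary: (1/3)·v² + (3/5)·v + (-39/16) = 0
  disc = (3/5)² − 4·(1/3)·(-39/16) = 361/100 ; √disc = 19/10
  v_R = (−(3/5) + 19/10) / (2·(1/3)) = 39/20 m/s
check:
braking lasts T_s = (39/20)/(3/2) = 1.3000 s
reaction-phase robot travel = 1.9500·0.2000 = 0.3900 m
robot under decel: 1.9500²/(2·1.5000) = 1.2675 m
human closes 0.6000·1.5000 = 0.9000 m
margins: 0.2000+0.0800+0.0100 = 0.2900 m
sum ≈ 0.3900+1.2675+0.9000+0.2900 ≈ 2.8475 m = S ✓

v_R_max = 39/20 m/s = 1.9500 m/s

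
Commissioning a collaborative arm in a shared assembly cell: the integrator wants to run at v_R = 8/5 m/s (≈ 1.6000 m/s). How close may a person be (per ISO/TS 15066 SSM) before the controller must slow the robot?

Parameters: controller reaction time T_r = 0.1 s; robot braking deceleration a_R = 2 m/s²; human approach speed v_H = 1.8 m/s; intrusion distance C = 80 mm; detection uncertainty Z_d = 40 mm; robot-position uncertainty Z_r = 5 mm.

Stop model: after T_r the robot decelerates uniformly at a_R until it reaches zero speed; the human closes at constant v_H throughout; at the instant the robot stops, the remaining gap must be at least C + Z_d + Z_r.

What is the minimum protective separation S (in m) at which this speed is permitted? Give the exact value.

stop time T_s = (8/5)/2 = 0.8000 s
robot in T_r: 1.6000·0.1000 = 0.1600 m
robot under decel: 1.6000²/(2·2.0000) = 0.6400 m
human over T_r+T_s: 1.8000·(0.1000+0.8000) = 1.6200 m
C+Z_d+Z_r = 0.0800+0.0400+0.0050 = 0.1250 m
S_min ≈ 0.1600+0.6400+1.6200+0.1250  ⇒  S_min = 509/200 m

S_min = 509/200 m = 2.5450 m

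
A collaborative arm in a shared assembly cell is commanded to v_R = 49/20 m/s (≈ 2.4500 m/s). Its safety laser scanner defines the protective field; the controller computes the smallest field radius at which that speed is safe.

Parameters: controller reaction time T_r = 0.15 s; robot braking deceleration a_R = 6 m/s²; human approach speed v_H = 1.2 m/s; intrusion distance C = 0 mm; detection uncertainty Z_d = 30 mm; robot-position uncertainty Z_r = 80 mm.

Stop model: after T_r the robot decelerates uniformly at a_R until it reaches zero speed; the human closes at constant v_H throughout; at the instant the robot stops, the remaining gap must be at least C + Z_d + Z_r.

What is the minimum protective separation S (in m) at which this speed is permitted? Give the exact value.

S_min = 7909/4800 m = 1.6477 m

braking lasts T_s = (49/20)/6 = 0.4083 s
robot covers v_R·T_r = 2.4500·0.1500 = 0.3675 m before braking
robot covers 2.4500·0.4083 − ½·6.0000·0.4083² = 0.5002 m while stopping
human closes 1.2000·0.5583 = 0.6700 m
residual clearance needed = 0.0000+0.0300+0.0800 = 0.1100 m
S_min ≈ 0.3675+0.5002+0.6700+0.1100  ⇒  S_min = 7909/4800 m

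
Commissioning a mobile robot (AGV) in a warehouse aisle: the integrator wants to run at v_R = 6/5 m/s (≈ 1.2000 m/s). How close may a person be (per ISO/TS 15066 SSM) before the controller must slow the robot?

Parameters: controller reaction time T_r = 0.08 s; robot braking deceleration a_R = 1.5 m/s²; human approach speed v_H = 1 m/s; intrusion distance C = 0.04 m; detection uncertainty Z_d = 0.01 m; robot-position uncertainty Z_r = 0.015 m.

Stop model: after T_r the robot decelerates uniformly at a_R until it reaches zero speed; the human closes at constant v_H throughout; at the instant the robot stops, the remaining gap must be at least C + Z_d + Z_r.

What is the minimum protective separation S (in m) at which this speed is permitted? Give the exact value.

braking lasts T_s = (6/5)/(3/2) = 0.8000 s
robot covers v_R·T_r = 1.2000·0.0800 = 0.0960 m before braking
robot under decel: 1.2000²/(2·1.5000) = 0.4800 m
person approaches 1.0000·(0.0800+0.8000) = 0.8800 m
margins: 0.0400+0.0100+0.0150 = 0.0650 m
S_min ≈ 0.0960+0.4800+0.8800+0.0650  ⇒  S_min = 1521/1000 m

S_min = 1521/1000 m = 1.5210 m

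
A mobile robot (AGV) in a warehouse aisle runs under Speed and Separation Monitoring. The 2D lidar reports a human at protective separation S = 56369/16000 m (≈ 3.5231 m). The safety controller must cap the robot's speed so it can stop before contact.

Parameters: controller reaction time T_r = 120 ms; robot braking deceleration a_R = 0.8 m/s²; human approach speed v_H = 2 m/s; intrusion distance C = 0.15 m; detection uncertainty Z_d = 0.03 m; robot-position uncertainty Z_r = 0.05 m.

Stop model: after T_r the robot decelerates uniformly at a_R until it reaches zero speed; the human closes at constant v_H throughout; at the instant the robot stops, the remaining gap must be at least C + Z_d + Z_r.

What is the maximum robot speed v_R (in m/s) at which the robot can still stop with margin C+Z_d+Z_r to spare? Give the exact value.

v_R_max = 19/20 m/s = 0.9500 m/s

quadratic (5/8)·v² + (131/50)·v + (-48849/16000) = 0
  disc = (131/50)² − 4·(5/8)·(-48849/16000) = 2319529/160000 ; √disc = 1523/400
  v_R = (−(131/50) + 1523/400) / (2·(5/8)) = 19/20 m/s
check:
braking lasts T_s = (19/20)/(4/5) = 1.1875 s
reaction-phase robot travel = 0.9500·0.1200 = 0.1140 m
robot under decel: 0.9500²/(2·0.8000) = 0.5641 m
human closes 2.0000·1.3075 = 2.6150 m
margins: 0.1500+0.0300+0.0500 = 0.2300 m
sum ≈ 0.1140+0.5641+2.6150+0.2300 ≈ 3.5231 m = S ✓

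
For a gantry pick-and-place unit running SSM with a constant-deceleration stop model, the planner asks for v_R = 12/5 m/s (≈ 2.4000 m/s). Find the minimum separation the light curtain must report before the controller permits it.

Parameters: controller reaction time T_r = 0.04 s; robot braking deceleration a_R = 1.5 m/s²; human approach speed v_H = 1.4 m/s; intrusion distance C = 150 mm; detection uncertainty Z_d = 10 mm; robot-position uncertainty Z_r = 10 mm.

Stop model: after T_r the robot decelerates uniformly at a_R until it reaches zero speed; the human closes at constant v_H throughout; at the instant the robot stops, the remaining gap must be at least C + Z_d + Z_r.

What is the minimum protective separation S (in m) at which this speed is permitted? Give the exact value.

braking lasts T_s = (12/5)/(3/2) = 1.6000 s
robot covers v_R·T_r = 2.4000·0.0400 = 0.0960 m before braking
braking distance = 2.4000²/(2·1.5000) = 1.9200 m
person approaches 1.4000·(0.0400+1.6000) = 2.2960 m
C+Z_d+Z_r = 0.1500+0.0100+0.0100 = 0.1700 m
S_min ≈ 0.0960+1.9200+2.2960+0.1700  ⇒  S_min = 2241/500 m

S_min = 2241/500 m = 4.4820 m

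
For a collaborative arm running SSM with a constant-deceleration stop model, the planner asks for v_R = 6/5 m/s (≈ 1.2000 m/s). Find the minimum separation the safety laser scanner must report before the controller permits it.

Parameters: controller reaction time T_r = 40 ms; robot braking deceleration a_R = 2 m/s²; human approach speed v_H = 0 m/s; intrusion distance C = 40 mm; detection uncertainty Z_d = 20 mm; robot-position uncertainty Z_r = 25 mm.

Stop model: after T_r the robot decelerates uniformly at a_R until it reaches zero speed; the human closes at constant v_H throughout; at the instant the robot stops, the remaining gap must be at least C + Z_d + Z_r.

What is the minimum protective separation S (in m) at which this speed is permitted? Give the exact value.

braking lasts T_s = (6/5)/2 = 0.6000 s
reaction-phase robot travel = 1.2000·0.0400 = 0.0480 m
robot covers 1.2000·0.6000 − ½·2.0000·0.6000² = 0.3600 m while stopping
person approaches 0.0000·(0.0400+0.6000) = 0.0000 m
residual clearance needed = 0.0400+0.0200+0.0250 = 0.0850 m
S_min ≈ 0.0480+0.3600+0.0000+0.0850  ⇒  S_min = 493/1000 m

S_min = 493/1000 m = 0.4930 m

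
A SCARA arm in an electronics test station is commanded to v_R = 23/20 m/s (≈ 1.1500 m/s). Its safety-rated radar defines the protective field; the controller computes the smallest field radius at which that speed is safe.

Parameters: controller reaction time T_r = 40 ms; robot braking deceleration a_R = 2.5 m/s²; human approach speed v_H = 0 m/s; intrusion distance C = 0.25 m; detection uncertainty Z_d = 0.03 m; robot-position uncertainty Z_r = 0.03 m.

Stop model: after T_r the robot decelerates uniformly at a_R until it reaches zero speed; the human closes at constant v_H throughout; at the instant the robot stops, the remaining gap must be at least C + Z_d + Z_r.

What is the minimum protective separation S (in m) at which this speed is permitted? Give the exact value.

T_s = v_R/a_R = (23/20)/(5/2) = 0.4600 s
robot covers v_R·T_r = 1.1500·0.0400 = 0.0460 m before braking
robot under decel: 1.1500²/(2·2.5000) = 0.2645 m
person approaches 0.0000·(0.0400+0.4600) = 0.0000 m
residual clearance needed = 0.2500+0.0300+0.0300 = 0.3100 m
S_min ≈ 0.0460+0.2645+0.0000+0.3100  ⇒  S_min = 1241/2000 m

S_min = 1241/2000 m = 0.6205 m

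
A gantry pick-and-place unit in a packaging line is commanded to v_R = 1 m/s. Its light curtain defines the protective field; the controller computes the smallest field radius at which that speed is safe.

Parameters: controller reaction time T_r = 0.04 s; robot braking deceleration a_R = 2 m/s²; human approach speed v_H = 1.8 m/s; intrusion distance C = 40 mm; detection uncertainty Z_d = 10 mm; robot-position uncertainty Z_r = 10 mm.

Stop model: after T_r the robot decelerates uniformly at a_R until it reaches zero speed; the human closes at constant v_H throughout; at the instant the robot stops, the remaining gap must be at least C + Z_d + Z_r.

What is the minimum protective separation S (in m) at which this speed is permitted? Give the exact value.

S_min = 661/500 m = 1.3220 m

stop time T_s = 1/2 = 0.5000 s
robot in T_r: 1.0000·0.0400 = 0.0400 m
braking distance = 1.0000²/(2·2.0000) = 0.2500 m
person approaches 1.8000·(0.0400+0.5000) = 0.9720 m
residual clearance needed = 0.0400+0.0100+0.0100 = 0.0600 m
S_min ≈ 0.0400+0.2500+0.9720+0.0600  ⇒  S_min = 661/500 m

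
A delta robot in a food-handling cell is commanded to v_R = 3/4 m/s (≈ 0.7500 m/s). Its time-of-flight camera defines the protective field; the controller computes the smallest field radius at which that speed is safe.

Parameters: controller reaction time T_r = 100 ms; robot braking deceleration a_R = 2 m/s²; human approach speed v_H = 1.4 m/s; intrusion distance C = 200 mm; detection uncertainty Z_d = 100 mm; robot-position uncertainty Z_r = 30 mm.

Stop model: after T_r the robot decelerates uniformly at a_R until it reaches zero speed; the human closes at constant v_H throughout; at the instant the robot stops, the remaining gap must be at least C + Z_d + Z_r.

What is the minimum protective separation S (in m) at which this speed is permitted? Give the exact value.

braking lasts T_s = (3/4)/2 = 0.3750 s
robot in T_r: 0.7500·0.1000 = 0.0750 m
braking distance = 0.7500²/(2·2.0000) = 0.1406 m
person approaches 1.4000·(0.1000+0.3750) = 0.6650 m
C+Z_d+Z_r = 0.2000+0.1000+0.0300 = 0.3300 m
S_min ≈ 0.0750+0.1406+0.6650+0.3300  ⇒  S_min = 1937/1600 m

S_min = 1937/1600 m = 1.2106 m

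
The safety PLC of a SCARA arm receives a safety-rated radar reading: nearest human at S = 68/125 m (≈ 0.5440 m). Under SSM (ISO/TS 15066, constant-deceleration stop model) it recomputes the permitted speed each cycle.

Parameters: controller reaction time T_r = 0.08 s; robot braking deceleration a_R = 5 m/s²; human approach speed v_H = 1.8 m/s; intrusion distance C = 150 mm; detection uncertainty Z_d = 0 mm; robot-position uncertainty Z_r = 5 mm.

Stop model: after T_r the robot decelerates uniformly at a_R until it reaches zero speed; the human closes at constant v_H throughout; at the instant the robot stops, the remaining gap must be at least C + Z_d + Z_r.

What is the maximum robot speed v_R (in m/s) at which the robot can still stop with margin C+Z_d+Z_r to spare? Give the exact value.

quadratic (1/10)·v² + (11/25)·v + (-49/200) = 0
  disc = (11/25)² − 4·(1/10)·(-49/200) = 729/2500 ; √disc = 27/50
  v_R = (−(11/25) + 27/50) / (2·(1/10)) = 1/2 m/s
check:
T_s = v_R/a_R = (1/2)/5 = 0.1000 s
reaction-phase robot travel = 0.5000·0.0800 = 0.0400 m
robot covers 0.5000·0.1000 − ½·5.0000·0.1000² = 0.0250 m while stopping
person approaches 1.8000·(0.0800+0.1000) = 0.3240 m
C+Z_d+Z_r = 0.1500+0.0000+0.0050 = 0.1550 m
sum ≈ 0.0400+0.0250+0.3240+0.1550 ≈ 0.5440 m = S ✓

v_R_max = 1/2 m/s = 0.5000 m/s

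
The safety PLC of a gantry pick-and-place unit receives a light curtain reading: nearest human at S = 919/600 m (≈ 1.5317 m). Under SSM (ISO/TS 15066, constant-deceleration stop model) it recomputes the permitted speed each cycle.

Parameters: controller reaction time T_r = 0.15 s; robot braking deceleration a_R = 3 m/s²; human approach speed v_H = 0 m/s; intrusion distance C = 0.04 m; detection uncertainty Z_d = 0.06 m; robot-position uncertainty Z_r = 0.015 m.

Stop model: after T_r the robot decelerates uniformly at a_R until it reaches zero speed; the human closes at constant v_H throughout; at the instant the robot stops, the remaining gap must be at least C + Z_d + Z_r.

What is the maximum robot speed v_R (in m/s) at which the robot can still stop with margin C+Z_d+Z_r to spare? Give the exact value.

quadratic (1/6)·v² + (3/20)·v + (-17/12) = 0
  disc = (3/20)² − 4·(1/6)·(-17/12) = 3481/3600 ; √disc = 59/60
  v_R = (−(3/20) + 59/60) / (2·(1/6)) = 5/2 m/s
check:
braking lasts T_s = (5/2)/3 = 0.8333 s
robot in T_r: 2.5000·0.1500 = 0.3750 m
robot covers 2.5000·0.8333 − ½·3.0000·0.8333² = 1.0417 m while stopping
human closes 0.0000·0.9833 = 0.0000 m
margins: 0.0400+0.0600+0.0150 = 0.1150 m
sum ≈ 0.3750+1.0417+0.0000+0.1150 ≈ 1.5317 m = S ✓

v_R_max = 5/2 m/s = 2.5000 m/s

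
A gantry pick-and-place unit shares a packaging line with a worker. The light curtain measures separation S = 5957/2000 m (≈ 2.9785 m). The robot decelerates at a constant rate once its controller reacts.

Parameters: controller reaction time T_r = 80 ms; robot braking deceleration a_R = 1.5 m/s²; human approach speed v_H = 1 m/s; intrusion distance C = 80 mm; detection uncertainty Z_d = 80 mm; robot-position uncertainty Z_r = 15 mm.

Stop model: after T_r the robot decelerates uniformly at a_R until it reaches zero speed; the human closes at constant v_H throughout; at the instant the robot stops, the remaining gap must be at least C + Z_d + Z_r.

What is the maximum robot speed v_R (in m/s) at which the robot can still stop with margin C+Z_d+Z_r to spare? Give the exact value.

collect terms ⇒ (1/3)·v_R² + (56/75)·v_R + (-5447/2000) = 0
  disc = (56/75)² − 4·(1/3)·(-5447/2000) = 94249/22500 ; √disc = 307/150
  v_R = (−(56/75) + 307/150) / (2·(1/3)) = 39/20 m/s
check:
T_s = v_R/a_R = (39/20)/(3/2) = 1.3000 s
robot in T_r: 1.9500·0.0800 = 0.1560 m
robot covers 1.9500·1.3000 − ½·1.5000·1.3000² = 1.2675 m while stopping
human closes 1.0000·1.3800 = 1.3800 m
residual clearance needed = 0.0800+0.0800+0.0150 = 0.1750 m
sum ≈ 0.1560+1.2675+1.3800+0.1750 ≈ 2.9785 m = S ✓

v_R_max = 39/20 m/s = 1.9500 m/s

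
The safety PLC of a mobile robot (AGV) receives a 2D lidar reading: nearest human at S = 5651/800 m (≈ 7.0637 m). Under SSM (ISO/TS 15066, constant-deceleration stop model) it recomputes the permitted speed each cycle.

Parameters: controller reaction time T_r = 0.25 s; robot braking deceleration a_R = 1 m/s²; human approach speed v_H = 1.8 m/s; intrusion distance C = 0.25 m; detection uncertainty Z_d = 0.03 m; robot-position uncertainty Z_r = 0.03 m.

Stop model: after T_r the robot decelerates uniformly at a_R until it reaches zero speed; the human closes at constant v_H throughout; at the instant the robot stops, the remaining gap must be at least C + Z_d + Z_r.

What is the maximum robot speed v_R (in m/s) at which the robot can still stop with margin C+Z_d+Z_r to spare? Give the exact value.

v_R_max = 41/20 m/s = 2.0500 m/s

quadratic (1/2)·v² + (41/20)·v + (-5043/800) = 0
  disc = (41/20)² − 4·(1/2)·(-5043/800) = 1681/100 ; √disc = 41/10
  v_R = (−(41/20) + 41/10) / (2·(1/2)) = 41/20 m/s
check:
stop time T_s = (41/20)/1 = 2.0500 s
robot covers v_R·T_r = 2.0500·0.2500 = 0.5125 m before braking
braking distance = 2.0500²/(2·1.0000) = 2.1012 m
person approaches 1.8000·(0.2500+2.0500) = 4.1400 m
residual clearance needed = 0.2500+0.0300+0.0300 = 0.3100 m
sum ≈ 0.5125+2.1012+4.1400+0.3100 ≈ 7.0637 m = S ✓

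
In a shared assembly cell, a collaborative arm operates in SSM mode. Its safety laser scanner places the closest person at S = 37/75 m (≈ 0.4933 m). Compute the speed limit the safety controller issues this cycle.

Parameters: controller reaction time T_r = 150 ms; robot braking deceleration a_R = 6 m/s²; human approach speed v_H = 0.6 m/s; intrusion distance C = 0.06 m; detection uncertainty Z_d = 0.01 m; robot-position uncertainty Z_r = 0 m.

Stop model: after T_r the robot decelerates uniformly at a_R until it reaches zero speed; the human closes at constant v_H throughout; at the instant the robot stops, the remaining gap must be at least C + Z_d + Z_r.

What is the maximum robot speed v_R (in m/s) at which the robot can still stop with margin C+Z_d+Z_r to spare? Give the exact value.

v_R_max = 1 m/s = 1.0000 m/s

quadratic (1/12)·v² + (1/4)·v + (-1/3) = 0
  disc = (1/4)² − 4·(1/12)·(-1/3) = 25/144 ; √disc = 5/12
  v_R = (−(1/4) + 5/12) / (2·(1/12)) = 1 m/s
check:
stop time T_s = 1/6 = 0.1667 s
reaction-phase robot travel = 1.0000·0.1500 = 0.1500 m
braking distance = 1.0000²/(2·6.0000) = 0.0833 m
human over T_r+T_s: 0.6000·(0.1500+0.1667) = 0.1900 m
residual clearance needed = 0.0600+0.0100+0.0000 = 0.0700 m
sum ≈ 0.1500+0.0833+0.1900+0.0700 ≈ 0.4933 m = S ✓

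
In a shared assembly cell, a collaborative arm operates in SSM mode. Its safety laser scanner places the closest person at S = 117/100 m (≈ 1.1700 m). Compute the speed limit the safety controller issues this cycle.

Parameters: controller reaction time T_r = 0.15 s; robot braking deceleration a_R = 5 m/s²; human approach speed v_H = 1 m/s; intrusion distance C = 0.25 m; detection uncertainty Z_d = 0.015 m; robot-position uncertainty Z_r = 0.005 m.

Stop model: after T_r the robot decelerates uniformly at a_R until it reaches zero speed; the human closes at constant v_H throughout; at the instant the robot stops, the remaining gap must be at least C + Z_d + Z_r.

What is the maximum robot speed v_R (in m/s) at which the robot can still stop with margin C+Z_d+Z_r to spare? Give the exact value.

v_R_max = 3/2 m/s = 1.5000 m/s

at the boundary: (1/10)·v² + (7/20)·v + (-3/4) = 0
  disc = (7/20)² − 4·(1/10)·(-3/4) = 169/400 ; √disc = 13/20
  v_R = (−(7/20) + 13/20) / (2·(1/10)) = 3/2 m/s
check:
T_s = v_R/a_R = (3/2)/5 = 0.3000 s
reaction-phase robot travel = 1.5000·0.1500 = 0.2250 m
robot covers 1.5000·0.3000 − ½·5.0000·0.3000² = 0.2250 m while stopping
human closes 1.0000·0.4500 = 0.4500 m
C+Z_d+Z_r = 0.2500+0.0150+0.0050 = 0.2700 m
sum ≈ 0.2250+0.2250+0.4500+0.2700 ≈ 1.1700 m = S ✓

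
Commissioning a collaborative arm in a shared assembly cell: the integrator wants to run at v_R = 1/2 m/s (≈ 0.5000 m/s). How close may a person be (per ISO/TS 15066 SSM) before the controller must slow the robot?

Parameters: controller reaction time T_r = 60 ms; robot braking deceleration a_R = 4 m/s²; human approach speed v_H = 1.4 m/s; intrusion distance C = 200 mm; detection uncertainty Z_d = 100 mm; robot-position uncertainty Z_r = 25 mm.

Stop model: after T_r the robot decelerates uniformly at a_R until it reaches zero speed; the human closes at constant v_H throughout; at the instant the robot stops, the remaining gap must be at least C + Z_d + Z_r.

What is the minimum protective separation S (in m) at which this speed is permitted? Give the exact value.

braking lasts T_s = (1/2)/4 = 0.1250 s
reaction-phase robot travel = 0.5000·0.0600 = 0.0300 m
robot under decel: 0.5000²/(2·4.0000) = 0.0312 m
human over T_r+T_s: 1.4000·(0.0600+0.1250) = 0.2590 m
margins: 0.2000+0.1000+0.0250 = 0.3250 m
S_min ≈ 0.0300+0.0312+0.2590+0.3250  ⇒  S_min = 2581/4000 m

S_min = 2581/4000 m = 0.6452 m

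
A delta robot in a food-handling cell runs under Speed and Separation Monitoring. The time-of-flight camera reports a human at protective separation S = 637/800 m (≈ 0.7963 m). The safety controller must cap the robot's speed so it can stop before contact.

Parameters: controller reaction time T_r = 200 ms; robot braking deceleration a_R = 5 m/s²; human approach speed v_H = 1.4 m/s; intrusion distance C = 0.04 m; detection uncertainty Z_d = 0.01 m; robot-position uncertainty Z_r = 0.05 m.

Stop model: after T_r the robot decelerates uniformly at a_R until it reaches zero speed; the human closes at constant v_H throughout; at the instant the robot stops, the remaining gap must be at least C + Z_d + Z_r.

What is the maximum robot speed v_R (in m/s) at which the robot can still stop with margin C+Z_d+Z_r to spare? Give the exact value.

v_R_max = 3/4 m/s = 0.7500 m/s

quadratic (1/10)·v² + (12/25)·v + (-333/800) = 0
  disc = (12/25)² − 4·(1/10)·(-333/800) = 3969/10000 ; √disc = 63/100
  v_R = (−(12/25) + 63/100) / (2·(1/10)) = 3/4 m/s
check:
braking lasts T_s = (3/4)/5 = 0.1500 s
robot in T_r: 0.7500·0.2000 = 0.1500 m
braking distance = 0.7500²/(2·5.0000) = 0.0563 m
human over T_r+T_s: 1.4000·(0.2000+0.1500) = 0.4900 m
C+Z_d+Z_r = 0.0400+0.0100+0.0500 = 0.1000 m
sum ≈ 0.1500+0.0563+0.4900+0.1000 ≈ 0.7963 m = S ✓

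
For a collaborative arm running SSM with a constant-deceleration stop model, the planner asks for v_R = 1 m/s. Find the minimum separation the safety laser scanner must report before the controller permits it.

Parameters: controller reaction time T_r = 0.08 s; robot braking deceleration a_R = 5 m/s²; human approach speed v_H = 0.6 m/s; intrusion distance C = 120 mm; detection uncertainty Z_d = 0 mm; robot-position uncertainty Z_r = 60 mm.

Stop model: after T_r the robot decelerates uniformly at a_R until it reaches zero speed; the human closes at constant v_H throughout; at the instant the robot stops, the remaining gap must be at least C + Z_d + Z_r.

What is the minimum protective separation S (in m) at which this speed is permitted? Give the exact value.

stop time T_s = 1/5 = 0.2000 s
reaction-phase robot travel = 1.0000·0.0800 = 0.0800 m
robot covers 1.0000·0.2000 − ½·5.0000·0.2000² = 0.1000 m while stopping
human over T_r+T_s: 0.6000·(0.0800+0.2000) = 0.1680 m
margins: 0.1200+0.0000+0.0600 = 0.1800 m
S_min ≈ 0.0800+0.1000+0.1680+0.1800  ⇒  S_min = 66/125 m

S_min = 66/125 m = 0.5280 m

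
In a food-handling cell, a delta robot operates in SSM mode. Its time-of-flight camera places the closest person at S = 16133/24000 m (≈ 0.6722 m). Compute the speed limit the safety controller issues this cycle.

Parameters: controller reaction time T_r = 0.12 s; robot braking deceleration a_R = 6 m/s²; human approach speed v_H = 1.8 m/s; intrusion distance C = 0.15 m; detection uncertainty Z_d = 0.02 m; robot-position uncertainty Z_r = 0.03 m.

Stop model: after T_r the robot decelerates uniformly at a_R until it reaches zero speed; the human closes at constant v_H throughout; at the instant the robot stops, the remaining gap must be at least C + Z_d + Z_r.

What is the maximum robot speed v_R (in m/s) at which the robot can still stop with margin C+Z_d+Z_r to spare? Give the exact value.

at the boundary: (1/12)·v² + (21/50)·v + (-6149/24000) = 0
  disc = (21/50)² − 4·(1/12)·(-6149/24000) = 94249/360000 ; √disc = 307/600
  v_R = (−(21/50) + 307/600) / (2·(1/12)) = 11/20 m/s
check:
T_s = v_R/a_R = (11/20)/6 = 0.0917 s
reaction-phase robot travel = 0.5500·0.1200 = 0.0660 m
robot under decel: 0.5500²/(2·6.0000) = 0.0252 m
person approaches 1.8000·(0.1200+0.0917) = 0.3810 m
residual clearance needed = 0.1500+0.0200+0.0300 = 0.2000 m
sum ≈ 0.0660+0.0252+0.3810+0.2000 ≈ 0.6722 m = S ✓

v_R_max = 11/20 m/s = 0.5500 m/s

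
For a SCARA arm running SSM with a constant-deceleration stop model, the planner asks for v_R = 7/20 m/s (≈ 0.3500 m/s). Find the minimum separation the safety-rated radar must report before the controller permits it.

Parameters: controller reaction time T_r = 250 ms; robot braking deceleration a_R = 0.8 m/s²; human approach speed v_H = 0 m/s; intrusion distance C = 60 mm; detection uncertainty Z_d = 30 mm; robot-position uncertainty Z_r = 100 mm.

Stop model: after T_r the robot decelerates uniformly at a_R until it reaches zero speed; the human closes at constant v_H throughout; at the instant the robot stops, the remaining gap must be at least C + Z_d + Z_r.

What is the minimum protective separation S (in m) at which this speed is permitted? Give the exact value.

S_min = 1133/3200 m = 0.3541 m

T_s = v_R/a_R = (7/20)/(4/5) = 0.4375 s
reaction-phase robot travel = 0.3500·0.2500 = 0.0875 m
robot under decel: 0.3500²/(2·0.8000) = 0.0766 m
human closes 0.0000·0.6875 = 0.0000 m
C+Z_d+Z_r = 0.0600+0.0300+0.1000 = 0.1900 m
S_min ≈ 0.0875+0.0766+0.0000+0.1900  ⇒  S_min = 1133/3200 m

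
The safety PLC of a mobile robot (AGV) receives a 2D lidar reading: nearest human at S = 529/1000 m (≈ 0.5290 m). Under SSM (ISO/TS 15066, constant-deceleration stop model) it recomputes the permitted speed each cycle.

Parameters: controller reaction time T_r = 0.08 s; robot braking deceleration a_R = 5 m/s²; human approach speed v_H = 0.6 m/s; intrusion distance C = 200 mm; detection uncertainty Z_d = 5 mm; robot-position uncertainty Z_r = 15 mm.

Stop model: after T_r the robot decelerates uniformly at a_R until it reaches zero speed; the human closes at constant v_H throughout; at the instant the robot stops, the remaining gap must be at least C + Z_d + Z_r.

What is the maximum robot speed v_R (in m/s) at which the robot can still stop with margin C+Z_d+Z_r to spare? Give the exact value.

at the boundary: (1/10)·v² + (1/5)·v + (-261/1000) = 0
  disc = (1/5)² − 4·(1/10)·(-261/1000) = 361/2500 ; √disc = 19/50
  v_R = (−(1/5) + 19/50) / (2·(1/10)) = 9/10 m/s
check:
stop time T_s = (9/10)/5 = 0.1800 s
robot in T_r: 0.9000·0.0800 = 0.0720 m
robot covers 0.9000·0.1800 − ½·5.0000·0.1800² = 0.0810 m while stopping
human closes 0.6000·0.2600 = 0.1560 m
C+Z_d+Z_r = 0.2000+0.0050+0.0150 = 0.2200 m
sum ≈ 0.0720+0.0810+0.1560+0.2200 ≈ 0.5290 m = S ✓

v_R_max = 9/10 m/s = 0.9000 m/s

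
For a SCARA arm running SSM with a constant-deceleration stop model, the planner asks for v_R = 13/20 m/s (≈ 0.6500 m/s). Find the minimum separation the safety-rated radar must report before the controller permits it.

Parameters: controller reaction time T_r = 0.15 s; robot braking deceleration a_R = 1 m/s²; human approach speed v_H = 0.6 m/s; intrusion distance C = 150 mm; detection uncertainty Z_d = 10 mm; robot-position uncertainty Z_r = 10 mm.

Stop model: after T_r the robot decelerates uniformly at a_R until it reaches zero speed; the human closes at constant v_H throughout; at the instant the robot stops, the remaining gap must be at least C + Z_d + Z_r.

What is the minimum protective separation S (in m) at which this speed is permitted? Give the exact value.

S_min = 767/800 m = 0.9587 m

T_s = v_R/a_R = (13/20)/1 = 0.6500 s
robot in T_r: 0.6500·0.1500 = 0.0975 m
robot under decel: 0.6500²/(2·1.0000) = 0.2112 m
human closes 0.6000·0.8000 = 0.4800 m
C+Z_d+Z_r = 0.1500+0.0100+0.0100 = 0.1700 m
S_min ≈ 0.0975+0.2112+0.4800+0.1700  ⇒  S_min = 767/800 m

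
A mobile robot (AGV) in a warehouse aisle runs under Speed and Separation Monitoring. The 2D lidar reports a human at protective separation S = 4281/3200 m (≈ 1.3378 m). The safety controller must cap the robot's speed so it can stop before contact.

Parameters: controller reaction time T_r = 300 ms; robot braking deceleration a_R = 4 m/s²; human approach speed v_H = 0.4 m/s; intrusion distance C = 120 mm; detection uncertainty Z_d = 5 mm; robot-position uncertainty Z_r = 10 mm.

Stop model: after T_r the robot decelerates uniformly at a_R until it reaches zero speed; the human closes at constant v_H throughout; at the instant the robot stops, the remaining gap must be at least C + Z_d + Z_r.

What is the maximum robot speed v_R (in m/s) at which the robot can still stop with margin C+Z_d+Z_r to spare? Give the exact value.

v_R_max = 7/4 m/s = 1.7500 m/s

at the boundary: (1/8)·v² + (2/5)·v + (-693/640) = 0
  disc = (2/5)² − 4·(1/8)·(-693/640) = 4489/6400 ; √disc = 67/80
  v_R = (−(2/5) + 67/80) / (2·(1/8)) = 7/4 m/s
check:
braking lasts T_s = (7/4)/4 = 0.4375 s
robot in T_r: 1.7500·0.3000 = 0.5250 m
robot covers 1.7500·0.4375 − ½·4.0000·0.4375² = 0.3828 m while stopping
human over T_r+T_s: 0.4000·(0.3000+0.4375) = 0.2950 m
margins: 0.1200+0.0050+0.0100 = 0.1350 m
sum ≈ 0.5250+0.3828+0.2950+0.1350 ≈ 1.3378 m = S ✓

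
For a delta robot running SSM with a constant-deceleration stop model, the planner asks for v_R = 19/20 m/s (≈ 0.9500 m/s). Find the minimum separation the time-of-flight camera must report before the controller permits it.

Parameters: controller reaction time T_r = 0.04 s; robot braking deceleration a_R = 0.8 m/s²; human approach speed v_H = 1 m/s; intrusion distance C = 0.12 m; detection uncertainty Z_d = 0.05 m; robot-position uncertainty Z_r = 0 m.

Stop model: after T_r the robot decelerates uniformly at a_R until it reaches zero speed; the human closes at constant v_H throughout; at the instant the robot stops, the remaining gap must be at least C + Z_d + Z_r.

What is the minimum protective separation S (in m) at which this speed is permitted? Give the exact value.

S_min = 31993/16000 m = 1.9996 m

stop time T_s = (19/20)/(4/5) = 1.1875 s
reaction-phase robot travel = 0.9500·0.0400 = 0.0380 m
braking distance = 0.9500²/(2·0.8000) = 0.5641 m
human closes 1.0000·1.2275 = 1.2275 m
C+Z_d+Z_r = 0.1200+0.0500+0.0000 = 0.1700 m
S_min ≈ 0.0380+0.5641+1.2275+0.1700  ⇒  S_min = 31993/16000 m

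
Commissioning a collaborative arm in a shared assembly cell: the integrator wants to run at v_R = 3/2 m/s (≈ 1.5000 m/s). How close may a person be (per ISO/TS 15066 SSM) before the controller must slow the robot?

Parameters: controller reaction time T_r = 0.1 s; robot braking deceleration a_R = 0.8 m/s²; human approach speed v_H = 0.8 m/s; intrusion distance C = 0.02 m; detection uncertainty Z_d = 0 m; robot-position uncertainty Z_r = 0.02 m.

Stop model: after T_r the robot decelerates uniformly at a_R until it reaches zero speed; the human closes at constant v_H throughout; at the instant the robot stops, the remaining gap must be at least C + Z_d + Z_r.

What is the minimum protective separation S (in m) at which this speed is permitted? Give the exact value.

T_s = v_R/a_R = (3/2)/(4/5) = 1.8750 s
robot in T_r: 1.5000·0.1000 = 0.1500 m
braking distance = 1.5000²/(2·0.8000) = 1.4062 m
human over T_r+T_s: 0.8000·(0.1000+1.8750) = 1.5800 m
residual clearance needed = 0.0200+0.0000+0.0200 = 0.0400 m
S_min ≈ 0.1500+1.4062+1.5800+0.0400  ⇒  S_min = 2541/800 m

S_min = 2541/800 m = 3.1763 m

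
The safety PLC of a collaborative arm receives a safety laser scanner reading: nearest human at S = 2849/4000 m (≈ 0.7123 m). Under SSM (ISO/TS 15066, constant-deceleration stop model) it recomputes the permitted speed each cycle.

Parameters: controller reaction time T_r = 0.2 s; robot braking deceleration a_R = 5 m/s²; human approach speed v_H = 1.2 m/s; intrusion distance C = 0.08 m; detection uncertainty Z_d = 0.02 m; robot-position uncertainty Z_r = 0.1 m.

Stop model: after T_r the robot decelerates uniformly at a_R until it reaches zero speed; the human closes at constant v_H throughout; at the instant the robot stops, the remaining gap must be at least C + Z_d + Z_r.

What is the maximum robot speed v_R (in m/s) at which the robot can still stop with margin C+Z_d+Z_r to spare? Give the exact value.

v_R_max = 11/20 m/s = 0.5500 m/s

collect terms ⇒ (1/10)·v_R² + (11/25)·v_R + (-1089/4000) = 0
  disc = (11/25)² − 4·(1/10)·(-1089/4000) = 121/400 ; √disc = 11/20
  v_R = (−(11/25) + 11/20) / (2·(1/10)) = 11/20 m/s
check:
braking lasts T_s = (11/20)/5 = 0.1100 s
robot in T_r: 0.5500·0.2000 = 0.1100 m
robot under decel: 0.5500²/(2·5.0000) = 0.0302 m
human over T_r+T_s: 1.2000·(0.2000+0.1100) = 0.3720 m
margins: 0.0800+0.0200+0.1000 = 0.2000 m
sum ≈ 0.1100+0.0302+0.3720+0.2000 ≈ 0.7123 m = S ✓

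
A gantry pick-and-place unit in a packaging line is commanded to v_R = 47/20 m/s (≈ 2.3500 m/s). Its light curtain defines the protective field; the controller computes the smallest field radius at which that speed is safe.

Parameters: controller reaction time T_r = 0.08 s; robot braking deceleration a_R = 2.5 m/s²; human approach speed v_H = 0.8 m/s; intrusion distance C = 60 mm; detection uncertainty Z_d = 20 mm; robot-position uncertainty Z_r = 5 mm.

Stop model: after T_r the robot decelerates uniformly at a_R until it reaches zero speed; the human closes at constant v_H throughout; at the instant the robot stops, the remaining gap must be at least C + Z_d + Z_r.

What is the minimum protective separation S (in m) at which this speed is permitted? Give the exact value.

S_min = 4387/2000 m = 2.1935 m

braking lasts T_s = (47/20)/(5/2) = 0.9400 s
robot covers v_R·T_r = 2.3500·0.0800 = 0.1880 m before braking
braking distance = 2.3500²/(2·2.5000) = 1.1045 m
person approaches 0.8000·(0.0800+0.9400) = 0.8160 m
residual clearance needed = 0.0600+0.0200+0.0050 = 0.0850 m
S_min ≈ 0.1880+1.1045+0.8160+0.0850  ⇒  S_min = 4387/2000 m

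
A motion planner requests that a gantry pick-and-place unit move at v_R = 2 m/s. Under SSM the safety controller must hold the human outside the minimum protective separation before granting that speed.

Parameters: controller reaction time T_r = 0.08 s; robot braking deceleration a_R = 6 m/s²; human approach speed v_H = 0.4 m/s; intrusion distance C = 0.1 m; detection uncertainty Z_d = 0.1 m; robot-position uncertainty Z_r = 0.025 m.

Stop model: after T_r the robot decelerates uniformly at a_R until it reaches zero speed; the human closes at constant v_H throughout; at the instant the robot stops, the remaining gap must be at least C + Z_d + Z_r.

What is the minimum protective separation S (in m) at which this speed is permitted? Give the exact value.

S_min = 2651/3000 m = 0.8837 m

stop time T_s = 2/6 = 0.3333 s
reaction-phase robot travel = 2.0000·0.0800 = 0.1600 m
robot under decel: 2.0000²/(2·6.0000) = 0.3333 m
human over T_r+T_s: 0.4000·(0.0800+0.3333) = 0.1653 m
margins: 0.1000+0.1000+0.0250 = 0.2250 m
S_min ≈ 0.1600+0.3333+0.1653+0.2250  ⇒  S_min = 2651/3000 m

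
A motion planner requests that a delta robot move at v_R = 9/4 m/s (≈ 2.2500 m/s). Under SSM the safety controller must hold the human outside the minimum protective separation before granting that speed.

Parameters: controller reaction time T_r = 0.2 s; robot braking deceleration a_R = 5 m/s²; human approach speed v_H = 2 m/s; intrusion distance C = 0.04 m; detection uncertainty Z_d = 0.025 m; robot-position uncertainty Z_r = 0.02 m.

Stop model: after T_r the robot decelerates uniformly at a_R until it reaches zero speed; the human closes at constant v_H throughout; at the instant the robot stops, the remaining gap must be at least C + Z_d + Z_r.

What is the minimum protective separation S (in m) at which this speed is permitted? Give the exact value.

S_min = 1873/800 m = 2.3413 m

T_s = v_R/a_R = (9/4)/5 = 0.4500 s
reaction-phase robot travel = 2.2500·0.2000 = 0.4500 m
braking distance = 2.2500²/(2·5.0000) = 0.5062 m
person approaches 2.0000·(0.2000+0.4500) = 1.3000 m
margins: 0.0400+0.0250+0.0200 = 0.0850 m
S_min ≈ 0.4500+0.5062+1.3000+0.0850  ⇒  S_min = 1873/800 m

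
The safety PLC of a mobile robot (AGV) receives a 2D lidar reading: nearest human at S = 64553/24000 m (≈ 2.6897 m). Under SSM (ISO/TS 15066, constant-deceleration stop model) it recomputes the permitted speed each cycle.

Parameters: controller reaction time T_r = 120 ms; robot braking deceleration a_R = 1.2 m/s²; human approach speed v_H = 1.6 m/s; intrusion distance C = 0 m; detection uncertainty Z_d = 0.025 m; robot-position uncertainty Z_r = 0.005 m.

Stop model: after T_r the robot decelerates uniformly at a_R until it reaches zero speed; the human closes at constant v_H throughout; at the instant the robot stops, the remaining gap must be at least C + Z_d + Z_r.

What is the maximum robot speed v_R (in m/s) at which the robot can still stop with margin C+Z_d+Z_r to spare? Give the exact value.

v_R_max = 5/4 m/s = 1.2500 m/s

at the boundary: (5/12)·v² + (109/75)·v + (-2369/960) = 0
  disc = (109/75)² − 4·(5/12)·(-2369/960) = 249001/40000 ; √disc = 499/200
  v_R = (−(109/75) + 499/200) / (2·(5/12)) = 5/4 m/s
check:
T_s = v_R/a_R = (5/4)/(6/5) = 1.0417 s
robot in T_r: 1.2500·0.1200 = 0.1500 m
braking distance = 1.2500²/(2·1.2000) = 0.6510 m
human over T_r+T_s: 1.6000·(0.1200+1.0417) = 1.8587 m
margins: 0.0000+0.0250+0.0050 = 0.0300 m
sum ≈ 0.1500+0.6510+1.8587+0.0300 ≈ 2.6897 m = S ✓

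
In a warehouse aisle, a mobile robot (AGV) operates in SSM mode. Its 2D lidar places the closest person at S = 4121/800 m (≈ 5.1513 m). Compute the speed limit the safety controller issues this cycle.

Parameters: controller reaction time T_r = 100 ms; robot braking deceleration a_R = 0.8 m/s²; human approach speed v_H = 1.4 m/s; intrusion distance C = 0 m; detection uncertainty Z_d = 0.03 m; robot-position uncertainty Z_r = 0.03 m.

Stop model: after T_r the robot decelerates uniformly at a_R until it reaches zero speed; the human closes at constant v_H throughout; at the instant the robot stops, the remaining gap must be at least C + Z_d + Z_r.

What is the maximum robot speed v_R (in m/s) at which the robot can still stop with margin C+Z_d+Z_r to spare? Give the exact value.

at the boundary: (5/8)·v² + (37/20)·v + (-3961/800) = 0
  disc = (37/20)² − 4·(5/8)·(-3961/800) = 25281/1600 ; √disc = 159/40
  v_R = (−(37/20) + 159/40) / (2·(5/8)) = 17/10 m/s
check:
T_s = v_R/a_R = (17/10)/(4/5) = 2.1250 s
robot in T_r: 1.7000·0.1000 = 0.1700 m
robot covers 1.7000·2.1250 − ½·0.8000·2.1250² = 1.8062 m while stopping
human over T_r+T_s: 1.4000·(0.1000+2.1250) = 3.1150 m
margins: 0.0000+0.0300+0.0300 = 0.0600 m
sum ≈ 0.1700+1.8062+3.1150+0.0600 ≈ 5.1513 m = S ✓

v_R_max = 17/10 m/s = 1.7000 m/s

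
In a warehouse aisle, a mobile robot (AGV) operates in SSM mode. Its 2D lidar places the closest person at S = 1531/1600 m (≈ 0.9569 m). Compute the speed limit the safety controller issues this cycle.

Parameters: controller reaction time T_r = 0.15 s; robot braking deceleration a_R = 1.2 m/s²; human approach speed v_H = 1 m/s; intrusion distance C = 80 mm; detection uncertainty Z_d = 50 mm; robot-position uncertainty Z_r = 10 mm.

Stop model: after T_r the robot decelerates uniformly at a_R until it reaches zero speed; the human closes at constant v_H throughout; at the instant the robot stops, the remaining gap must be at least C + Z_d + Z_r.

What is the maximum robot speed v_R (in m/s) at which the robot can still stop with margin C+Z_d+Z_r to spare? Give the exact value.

quadratic (5/12)·v² + (59/60)·v + (-1067/1600) = 0
  disc = (59/60)² − 4·(5/12)·(-1067/1600) = 29929/14400 ; √disc = 173/120
  v_R = (−(59/60) + 173/120) / (2·(5/12)) = 11/20 m/s
check:
T_s = v_R/a_R = (11/20)/(6/5) = 0.4583 s
reaction-phase robot travel = 0.5500·0.1500 = 0.0825 m
robot under decel: 0.5500²/(2·1.2000) = 0.1260 m
person approaches 1.0000·(0.1500+0.4583) = 0.6083 m
residual clearance needed = 0.0800+0.0500+0.0100 = 0.1400 m
sum ≈ 0.0825+0.1260+0.6083+0.1400 ≈ 0.9569 m = S ✓

v_R_max = 11/20 m/s = 0.5500 m/s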